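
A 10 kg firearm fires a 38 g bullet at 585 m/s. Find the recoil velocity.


v_recoil = m_p * v_p / m_gun = 0.038 * 585 / 10 = 2.223 m/s

2.223 m/s


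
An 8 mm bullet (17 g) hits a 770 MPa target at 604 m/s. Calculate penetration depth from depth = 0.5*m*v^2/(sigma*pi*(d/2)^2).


A = pi*(d/2)^2 = pi*(8/2)^2 = 50.2655 mm^2
E = 0.5*m*v^2 = 0.5*0.017*604^2 = 3100.94 J
depth = E/(sigma*A) = 3100.94 J / (770 MPa * 50.2655 mm^2) = 3100.94/(770 * 50.2655) m = 0.0801184 m ≈ 80.12 mm

80.12 mm


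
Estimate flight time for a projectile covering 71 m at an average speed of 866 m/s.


t = d/v = 71/866 = 0.08199 s

0.08199 s


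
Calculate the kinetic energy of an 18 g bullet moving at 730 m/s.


E = 0.5*m*v^2 = 0.5*0.018*730^2 = 4796 J

4796 J


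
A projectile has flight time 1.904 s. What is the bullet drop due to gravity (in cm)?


drop = 0.5*g*t^2 = 0.5*9.81*1.904^2 = 17.7817 m ≈ 1778 cm

1778 cm


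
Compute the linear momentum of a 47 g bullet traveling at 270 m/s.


p = m*v = 0.047*270 = 12.69 kg·m/s

12.69 kg·m/s


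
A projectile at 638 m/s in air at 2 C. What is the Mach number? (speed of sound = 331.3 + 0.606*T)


a = 331.3 + 0.606*(2) = 332.512 m/s
M = v/a = 638/332.512 = 1.919

1.919


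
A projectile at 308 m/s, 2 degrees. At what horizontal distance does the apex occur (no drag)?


R = v0^2*sin(2*theta)/g = 308^2*sin(2*2°)/9.81 = 674.554 m
apex_dist = R/2 = 674.554/2 = 337.3 m

337.3 m


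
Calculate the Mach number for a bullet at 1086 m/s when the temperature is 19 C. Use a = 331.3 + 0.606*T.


a = 331.3 + 0.606*(19) = 342.814 m/s
M = v/a = 1086/342.814 = 3.168

3.168


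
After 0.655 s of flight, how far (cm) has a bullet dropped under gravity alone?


drop = 0.5*g*t^2 = 0.5*9.81*0.655^2 = 2.10437 m ≈ 210.4 cm

210.4 cm


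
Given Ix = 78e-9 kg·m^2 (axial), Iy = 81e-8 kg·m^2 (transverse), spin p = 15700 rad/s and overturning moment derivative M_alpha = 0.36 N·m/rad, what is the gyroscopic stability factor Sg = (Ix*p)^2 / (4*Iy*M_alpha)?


Sg = Ix^2 * p^2 / (4 * Iy * M_alpha) = (78e-9)^2 * 15700^2 / (4 * 81e-8 * 0.36) = 1.286

1.286


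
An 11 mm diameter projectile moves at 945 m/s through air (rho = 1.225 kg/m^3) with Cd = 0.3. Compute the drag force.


A = pi*(d/2)^2 = pi*(11/2000)^2 = 9.50332e-05 m^2
Fd = 0.5*Cd*rho*A*v^2 = 0.5*0.3*1.225*9.50332e-05*945^2 = 15.59 N

15.59 N


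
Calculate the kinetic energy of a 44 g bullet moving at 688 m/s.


E = 0.5*m*v^2 = 0.5*0.044*688^2 = 10414 J

10414 J


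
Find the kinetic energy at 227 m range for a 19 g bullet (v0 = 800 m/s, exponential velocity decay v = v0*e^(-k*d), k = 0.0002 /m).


v = v0*exp(-k*d) = 800*exp(-0.0002*227) = 764.492 m/s
E = 0.5*m*v^2 = 0.5*0.019*764.492^2 = 5552 J

5552 J


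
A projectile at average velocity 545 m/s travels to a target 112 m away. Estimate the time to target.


t = d/v = 112/545 = 0.2055 s

0.2055 s


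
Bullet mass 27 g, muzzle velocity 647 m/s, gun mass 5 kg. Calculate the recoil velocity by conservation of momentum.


v_recoil = m_p * v_p / m_gun = 0.027 * 647 / 5 = 3.494 m/s

3.494 m/s


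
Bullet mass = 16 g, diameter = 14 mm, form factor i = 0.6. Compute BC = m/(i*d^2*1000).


BC = m/(i*d^2*1000) = 16/(0.6 * 14^2 * 1000) = 0.0001361

0.0001361


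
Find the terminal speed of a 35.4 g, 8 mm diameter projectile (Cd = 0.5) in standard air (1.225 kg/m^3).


A = pi*(d/2)^2 = pi*(8/2000)^2 = 5.02655e-05 m^2
vt = sqrt(2mg/(Cd*rho*A)) = sqrt(2*0.0354*9.81/(0.5 * 1.225 * 5.02655e-05)) = 150.2 m/s

150.2 m/s


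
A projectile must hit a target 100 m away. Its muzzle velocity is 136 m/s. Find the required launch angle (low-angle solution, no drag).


sin(2*theta) = R*g/v0^2 = 100*9.81/136^2 = 0.0530385, theta = arcsin(0.0530385)/2 = 1.52°

1.52 degrees


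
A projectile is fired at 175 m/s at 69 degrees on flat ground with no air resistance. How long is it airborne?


T = 2*v0*sin(theta)/g = 2*175*sin(69°)/9.81 = 33.31 s

33.31 s


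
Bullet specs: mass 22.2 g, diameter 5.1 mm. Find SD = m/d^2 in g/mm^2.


SD = m/d^2 = 22.2/5.1^2 = 0.8535 g/mm^2

0.8535 g/mm^2


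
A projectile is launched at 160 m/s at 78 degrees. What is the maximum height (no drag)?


H = (v0*sin(theta))^2 / (2g) = (160*sin(78°))^2 / (2*9.81) = 1248 m

1248 m


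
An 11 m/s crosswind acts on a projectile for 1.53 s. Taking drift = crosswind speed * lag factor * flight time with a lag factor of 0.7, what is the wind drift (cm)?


drift = v_wind * lag * t = 11 * 0.7 * 1.53 = 11.781 m ≈ 1178 cm

1178 cm


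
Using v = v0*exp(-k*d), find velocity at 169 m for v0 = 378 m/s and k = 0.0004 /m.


v = v0*exp(-k*d) = 378*exp(-0.0004*169) = 353.3 m/s

353.3 m/s


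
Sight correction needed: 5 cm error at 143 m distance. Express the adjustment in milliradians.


1 mrad subtends 1 cm per 10 m of range, so adj = error_cm / (dist_m / 10) = 5 / (143/10) = 0.3497 mrad

0.3497 mrad


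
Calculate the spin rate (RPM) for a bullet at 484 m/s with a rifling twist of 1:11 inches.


twist_m = 11*0.0254 = 0.2794 m
spin = v/twist = 484/0.2794 = 1732.283 rev/s
RPM = spin*60 = 1732.283*60 ≈ 103937 RPM

103937 RPM


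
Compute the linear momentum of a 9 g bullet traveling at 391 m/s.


p = m*v = 0.009*391 = 3.519 kg·m/s

3.519 kg·m/s


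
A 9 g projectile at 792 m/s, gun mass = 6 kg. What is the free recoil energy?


v_r = m_p*v_p/m_gun = 0.009*792/6 = 1.188 m/s, E_r = 0.5*m_gun*v_r^2 = 0.5*6*1.188^2 = 4.234 J

4.234 J


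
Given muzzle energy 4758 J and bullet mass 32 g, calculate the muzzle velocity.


v = sqrt(2*E/m) = sqrt(2*4758/0.032) = 545.3 m/s

545.3 m/s


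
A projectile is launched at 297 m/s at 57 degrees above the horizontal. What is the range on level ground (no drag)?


R = v0^2 * sin(2*theta) / g = 297^2 * sin(2*57°) / 9.81 = 8214 m

8214 m


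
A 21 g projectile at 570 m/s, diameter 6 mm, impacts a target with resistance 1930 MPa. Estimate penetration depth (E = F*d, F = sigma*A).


A = pi*(d/2)^2 = pi*(6/2)^2 = 28.2743 mm^2
E = 0.5*m*v^2 = 0.5*0.021*570^2 = 3411.45 J
depth = E/(sigma*A) = 3411.45 J / (1930 MPa * 28.2743 mm^2) = 3411.45/(1930 * 28.2743) m = 0.0625157 m ≈ 62.52 mm

62.52 mm


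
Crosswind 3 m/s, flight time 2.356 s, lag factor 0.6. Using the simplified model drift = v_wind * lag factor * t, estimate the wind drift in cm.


drift = v_wind * lag * t = 3 * 0.6 * 2.356 = 4.2408 m ≈ 424.1 cm

424.1 cm


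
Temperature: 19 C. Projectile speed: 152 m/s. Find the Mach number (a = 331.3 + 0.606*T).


a = 331.3 + 0.606*(19) = 342.814 m/s
M = v/a = 152/342.814 = 0.4434

0.4434


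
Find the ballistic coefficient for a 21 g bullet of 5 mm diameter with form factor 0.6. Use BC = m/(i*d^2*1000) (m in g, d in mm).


BC = m/(i*d^2*1000) = 21/(0.6 * 5^2 * 1000) = 0.0014

0.0014


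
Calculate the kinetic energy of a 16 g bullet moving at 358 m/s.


E = 0.5*m*v^2 = 0.5*0.016*358^2 = 1025 J

1025 J


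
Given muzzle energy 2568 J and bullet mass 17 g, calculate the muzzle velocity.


v = sqrt(2*E/m) = sqrt(2*2568/0.017) = 549.7 m/s

549.7 m/s


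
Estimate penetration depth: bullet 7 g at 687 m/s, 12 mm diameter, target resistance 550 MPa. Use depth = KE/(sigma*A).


A = pi*(d/2)^2 = pi*(12/2)^2 = 113.097 mm^2
E = 0.5*m*v^2 = 0.5*0.007*687^2 = 1651.89 J
depth = E/(sigma*A) = 1651.89 J / (550 MPa * 113.097 mm^2) = 1651.89/(550 * 113.097) m = 0.0265562 m ≈ 26.56 mm

26.56 mm


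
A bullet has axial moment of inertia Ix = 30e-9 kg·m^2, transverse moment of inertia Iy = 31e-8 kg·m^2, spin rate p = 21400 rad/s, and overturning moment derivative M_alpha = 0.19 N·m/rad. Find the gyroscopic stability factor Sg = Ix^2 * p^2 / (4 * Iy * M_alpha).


Sg = Ix^2 * p^2 / (4 * Iy * M_alpha) = (30e-9)^2 * 21400^2 / (4 * 31e-8 * 0.19) = 1.749

1.749


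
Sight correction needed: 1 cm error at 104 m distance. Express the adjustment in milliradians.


1 mrad subtends 1 cm per 10 m of range, so adj = error_cm / (dist_m / 10) = 1 / (104/10) = 0.09615 mrad

0.09615 mrad


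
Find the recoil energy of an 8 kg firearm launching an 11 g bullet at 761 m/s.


v_r = m_p*v_p/m_gun = 0.011*761/8 = 1.04637 m/s, E_r = 0.5*m_gun*v_r^2 = 0.5*8*1.04637^2 = 4.38 J

4.38 J


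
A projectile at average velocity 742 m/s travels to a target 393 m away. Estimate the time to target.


t = d/v = 393/742 = 0.5296 s

0.5296 s


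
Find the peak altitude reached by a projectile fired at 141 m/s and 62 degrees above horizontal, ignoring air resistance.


H = (v0*sin(theta))^2 / (2g) = (141*sin(62°))^2 / (2*9.81) = 790 m

790 m


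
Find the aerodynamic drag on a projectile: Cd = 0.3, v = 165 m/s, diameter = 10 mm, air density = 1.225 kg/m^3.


A = pi*(d/2)^2 = pi*(10/2000)^2 = 7.85398e-05 m^2
Fd = 0.5*Cd*rho*A*v^2 = 0.5*0.3*1.225*7.85398e-05*165^2 = 0.3929 N

0.3929 N


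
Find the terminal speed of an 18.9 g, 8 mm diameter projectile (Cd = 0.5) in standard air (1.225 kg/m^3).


A = pi*(d/2)^2 = pi*(8/2000)^2 = 5.02655e-05 m^2
vt = sqrt(2mg/(Cd*rho*A)) = sqrt(2*0.0189*9.81/(0.5 * 1.225 * 5.02655e-05)) = 109.7 m/s

109.7 m/s


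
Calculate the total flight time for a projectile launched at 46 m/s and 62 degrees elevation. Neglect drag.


T = 2*v0*sin(theta)/g = 2*46*sin(62°)/9.81 = 8.28 s

8.28 s


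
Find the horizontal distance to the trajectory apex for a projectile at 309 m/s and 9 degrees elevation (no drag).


R = v0^2*sin(2*theta)/g = 309^2*sin(2*9°)/9.81 = 3007.67 m
apex_dist = R/2 = 3007.67/2 = 1504 m

1504 m


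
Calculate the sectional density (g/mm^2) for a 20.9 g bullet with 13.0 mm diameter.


SD = m/d^2 = 20.9/13.0^2 = 0.1237 g/mm^2

0.1237 g/mm^2


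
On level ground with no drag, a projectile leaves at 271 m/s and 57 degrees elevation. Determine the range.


R = v0^2 * sin(2*theta) / g = 271^2 * sin(2*57°) / 9.81 = 6839 m

6839 m


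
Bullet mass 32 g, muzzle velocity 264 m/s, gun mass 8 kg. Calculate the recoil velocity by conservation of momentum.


v_recoil = m_p * v_p / m_gun = 0.032 * 264 / 8 = 1.056 m/s

1.056 m/s


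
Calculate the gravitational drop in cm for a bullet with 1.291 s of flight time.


drop = 0.5*g*t^2 = 0.5*9.81*1.291^2 = 8.17507 m ≈ 817.5 cm

817.5 cm


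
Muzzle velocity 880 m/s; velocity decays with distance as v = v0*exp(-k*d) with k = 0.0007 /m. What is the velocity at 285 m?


v = v0*exp(-k*d) = 880*exp(-0.0007*285) = 720.8 m/s

720.8 m/s


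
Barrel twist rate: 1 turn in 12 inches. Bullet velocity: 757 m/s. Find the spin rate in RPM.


twist_m = 12*0.0254 = 0.3048 m
spin = v/twist = 757/0.3048 = 2483.596 rev/s
RPM = spin*60 = 2483.596*60 ≈ 149016 RPM

149016 RPM


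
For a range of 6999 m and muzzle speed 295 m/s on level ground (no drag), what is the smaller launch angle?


sin(2*theta) = R*g/v0^2 = 6999*9.81/295^2 = 0.788971, theta = arcsin(0.788971)/2 = 26.04°

26.04 degrees


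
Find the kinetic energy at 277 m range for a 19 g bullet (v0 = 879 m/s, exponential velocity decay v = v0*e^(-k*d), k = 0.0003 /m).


v = v0*exp(-k*d) = 879*exp(-0.0003*277) = 808.908 m/s
E = 0.5*m*v^2 = 0.5*0.019*808.908^2 = 6216 J

6216 J


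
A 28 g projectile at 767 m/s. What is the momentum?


p = m*v = 0.028*767 = 21.48 kg·m/s

21.48 kg·m/s


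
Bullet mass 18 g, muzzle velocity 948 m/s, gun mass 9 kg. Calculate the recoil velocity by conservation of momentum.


v_recoil = m_p * v_p / m_gun = 0.018 * 948 / 9 = 1.896 m/s

1.896 m/s


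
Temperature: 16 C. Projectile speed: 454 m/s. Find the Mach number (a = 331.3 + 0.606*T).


a = 331.3 + 0.606*(16) = 340.996 m/s
M = v/a = 454/340.996 = 1.331

1.331


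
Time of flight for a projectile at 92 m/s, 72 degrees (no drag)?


T = 2*v0*sin(theta)/g = 2*92*sin(72°)/9.81 = 17.84 s

17.84 s


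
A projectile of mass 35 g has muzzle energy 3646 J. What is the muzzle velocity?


v = sqrt(2*E/m) = sqrt(2*3646/0.035) = 456.4 m/s

456.4 m/s


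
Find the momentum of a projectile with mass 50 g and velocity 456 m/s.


p = m*v = 0.05*456 = 22.8 kg·m/s

22.8 kg·m/s


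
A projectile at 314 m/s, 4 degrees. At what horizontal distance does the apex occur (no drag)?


R = v0^2*sin(2*theta)/g = 314^2*sin(2*4°)/9.81 = 1398.77 m
apex_dist = R/2 = 1398.77/2 = 699.4 m

699.4 m


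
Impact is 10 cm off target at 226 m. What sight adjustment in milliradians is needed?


1 mrad subtends 1 cm per 10 m of range, so adj = error_cm / (dist_m / 10) = 10 / (226/10) = 0.4425 mrad

0.4425 mrad


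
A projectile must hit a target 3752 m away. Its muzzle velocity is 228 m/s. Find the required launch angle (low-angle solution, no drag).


sin(2*theta) = R*g/v0^2 = 3752*9.81/228^2 = 0.708047, theta = arcsin(0.708047)/2 = 22.54°

22.54 degrees


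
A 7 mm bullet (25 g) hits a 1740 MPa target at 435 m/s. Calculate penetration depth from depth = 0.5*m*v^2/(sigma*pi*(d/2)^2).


A = pi*(d/2)^2 = pi*(7/2)^2 = 38.4845 mm^2
E = 0.5*m*v^2 = 0.5*0.025*435^2 = 2365.31 J
depth = E/(sigma*A) = 2365.31 J / (1740 MPa * 38.4845 mm^2) = 2365.31/(1740 * 38.4845) m = 0.0353227 m ≈ 35.32 mm

35.32 mm


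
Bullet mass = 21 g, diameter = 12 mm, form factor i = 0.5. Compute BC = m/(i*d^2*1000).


BC = m/(i*d^2*1000) = 21/(0.5 * 12^2 * 1000) = 0.0002917

0.0002917


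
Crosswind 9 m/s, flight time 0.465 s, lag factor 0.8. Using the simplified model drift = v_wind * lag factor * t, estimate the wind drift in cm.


drift = v_wind * lag * t = 9 * 0.8 * 0.465 = 3.348 m ≈ 334.8 cm

334.8 cm


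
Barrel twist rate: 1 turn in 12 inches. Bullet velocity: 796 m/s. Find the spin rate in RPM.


twist_m = 12*0.0254 = 0.3048 m
spin = v/twist = 796/0.3048 = 2611.549 rev/s
RPM = spin*60 = 2611.549*60 ≈ 156693 RPM

156693 RPM


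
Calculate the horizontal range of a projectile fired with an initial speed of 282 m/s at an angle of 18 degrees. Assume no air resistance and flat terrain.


R = v0^2 * sin(2*theta) / g = 282^2 * sin(2*18°) / 9.81 = 4765 m

4765 m


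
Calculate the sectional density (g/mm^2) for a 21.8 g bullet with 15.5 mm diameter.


SD = m/d^2 = 21.8/15.5^2 = 0.09074 g/mm^2

0.09074 g/mm^2


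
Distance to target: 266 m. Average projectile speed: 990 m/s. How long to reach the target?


t = d/v = 266/990 = 0.2687 s

0.2687 s


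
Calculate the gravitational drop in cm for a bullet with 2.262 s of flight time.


drop = 0.5*g*t^2 = 0.5*9.81*2.262^2 = 25.0971 m ≈ 2510 cm

2510 cm


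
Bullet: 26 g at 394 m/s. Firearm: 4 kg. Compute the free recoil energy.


v_r = m_p*v_p/m_gun = 0.026*394/4 = 2.561 m/s, E_r = 0.5*m_gun*v_r^2 = 0.5*4*2.561^2 = 13.12 J

13.12 J


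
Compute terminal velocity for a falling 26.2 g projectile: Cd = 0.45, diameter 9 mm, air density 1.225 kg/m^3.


A = pi*(d/2)^2 = pi*(9/2000)^2 = 6.36173e-05 m^2
vt = sqrt(2mg/(Cd*rho*A)) = sqrt(2*0.0262*9.81/(0.45 * 1.225 * 6.36173e-05)) = 121.1 m/s

121.1 m/s


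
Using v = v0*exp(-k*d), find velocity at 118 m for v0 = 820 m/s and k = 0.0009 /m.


v = v0*exp(-k*d) = 820*exp(-0.0009*118) = 737.4 m/s

737.4 m/s


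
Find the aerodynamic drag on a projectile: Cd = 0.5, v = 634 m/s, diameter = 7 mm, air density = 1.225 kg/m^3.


A = pi*(d/2)^2 = pi*(7/2000)^2 = 3.84845e-05 m^2
Fd = 0.5*Cd*rho*A*v^2 = 0.5*0.5*1.225*3.84845e-05*634^2 = 4.737 N

4.737 N


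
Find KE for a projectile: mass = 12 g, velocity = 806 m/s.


E = 0.5*m*v^2 = 0.5*0.012*806^2 = 3898 J

3898 J


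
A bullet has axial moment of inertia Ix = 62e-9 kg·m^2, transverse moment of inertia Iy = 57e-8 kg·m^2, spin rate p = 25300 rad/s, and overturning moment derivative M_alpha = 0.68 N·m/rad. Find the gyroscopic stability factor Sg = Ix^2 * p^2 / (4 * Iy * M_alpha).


Sg = Ix^2 * p^2 / (4 * Iy * M_alpha) = (62e-9)^2 * 25300^2 / (4 * 57e-8 * 0.68) = 1.587

1.587


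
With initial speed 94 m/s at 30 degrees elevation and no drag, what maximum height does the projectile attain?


H = (v0*sin(theta))^2 / (2g) = (94*sin(30°))^2 / (2*9.81) = 112.6 m

112.6 m


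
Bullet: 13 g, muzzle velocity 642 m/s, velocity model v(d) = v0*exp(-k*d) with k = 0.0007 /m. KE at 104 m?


v = v0*exp(-k*d) = 642*exp(-0.0007*104) = 596.923 m/s
E = 0.5*m*v^2 = 0.5*0.013*596.923^2 = 2316 J

2316 J


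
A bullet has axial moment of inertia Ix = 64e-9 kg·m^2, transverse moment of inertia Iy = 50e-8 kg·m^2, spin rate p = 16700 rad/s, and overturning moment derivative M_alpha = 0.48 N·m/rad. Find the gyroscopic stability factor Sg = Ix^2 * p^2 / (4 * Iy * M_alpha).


Sg = Ix^2 * p^2 / (4 * Iy * M_alpha) = (64e-9)^2 * 16700^2 / (4 * 50e-8 * 0.48) = 1.19

1.19


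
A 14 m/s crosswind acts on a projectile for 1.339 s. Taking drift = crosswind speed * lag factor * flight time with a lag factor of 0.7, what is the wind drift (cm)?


drift = v_wind * lag * t = 14 * 0.7 * 1.339 = 13.1222 m ≈ 1312 cm

1312 cm


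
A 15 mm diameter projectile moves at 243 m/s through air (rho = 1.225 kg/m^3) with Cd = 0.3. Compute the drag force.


A = pi*(d/2)^2 = pi*(15/2000)^2 = 1.76715e-04 m^2
Fd = 0.5*Cd*rho*A*v^2 = 0.5*0.3*1.225*1.76715e-04*243^2 = 1.917 N

1.917 N


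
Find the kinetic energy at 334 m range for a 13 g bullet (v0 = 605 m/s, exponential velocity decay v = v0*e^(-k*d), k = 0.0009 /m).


v = v0*exp(-k*d) = 605*exp(-0.0009*334) = 447.926 m/s
E = 0.5*m*v^2 = 0.5*0.013*447.926^2 = 1304 J

1304 J


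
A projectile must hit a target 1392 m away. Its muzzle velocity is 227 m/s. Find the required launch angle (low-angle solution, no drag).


sin(2*theta) = R*g/v0^2 = 1392*9.81/227^2 = 0.265007, theta = arcsin(0.265007)/2 = 7.684°

7.684 degrees


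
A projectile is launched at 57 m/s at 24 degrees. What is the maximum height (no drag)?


H = (v0*sin(theta))^2 / (2g) = (57*sin(24°))^2 / (2*9.81) = 27.4 m

27.4 m


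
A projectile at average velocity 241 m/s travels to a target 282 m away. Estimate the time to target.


t = d/v = 282/241 = 1.17 s

1.17 s


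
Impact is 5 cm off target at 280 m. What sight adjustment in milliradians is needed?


1 mrad subtends 1 cm per 10 m of range, so adj = error_cm / (dist_m / 10) = 5 / (280/10) = 0.1786 mrad

0.1786 mrad


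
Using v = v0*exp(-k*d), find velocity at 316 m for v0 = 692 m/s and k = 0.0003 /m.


v = v0*exp(-k*d) = 692*exp(-0.0003*316) = 629.4 m/s

629.4 m/s


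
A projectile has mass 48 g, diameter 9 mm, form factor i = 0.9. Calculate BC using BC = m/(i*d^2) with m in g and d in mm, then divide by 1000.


BC = m/(i*d^2*1000) = 48/(0.9 * 9^2 * 1000) = 0.0006584

0.0006584


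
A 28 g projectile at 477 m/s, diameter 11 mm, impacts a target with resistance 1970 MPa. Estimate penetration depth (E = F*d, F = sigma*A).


A = pi*(d/2)^2 = pi*(11/2)^2 = 95.0332 mm^2
E = 0.5*m*v^2 = 0.5*0.028*477^2 = 3185.41 J
depth = E/(sigma*A) = 3185.41 J / (1970 MPa * 95.0332 mm^2) = 3185.41/(1970 * 95.0332) m = 0.0170147 m ≈ 17.01 mm

17.01 mm


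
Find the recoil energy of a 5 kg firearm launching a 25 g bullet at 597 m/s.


v_r = m_p*v_p/m_gun = 0.025*597/5 = 2.985 m/s, E_r = 0.5*m_gun*v_r^2 = 0.5*5*2.985^2 = 22.28 J

22.28 J


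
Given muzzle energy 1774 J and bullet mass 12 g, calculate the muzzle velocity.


v = sqrt(2*E/m) = sqrt(2*1774/0.012) = 543.8 m/s

543.8 m/s


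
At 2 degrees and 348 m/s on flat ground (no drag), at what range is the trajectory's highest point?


R = v0^2*sin(2*theta)/g = 348^2*sin(2*2°)/9.81 = 861.14 m
apex_dist = R/2 = 861.14/2 = 430.6 m

430.6 m


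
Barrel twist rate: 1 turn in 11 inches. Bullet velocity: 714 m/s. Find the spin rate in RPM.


twist_m = 11*0.0254 = 0.2794 m
spin = v/twist = 714/0.2794 = 2555.476 rev/s
RPM = spin*60 = 2555.476*60 ≈ 153329 RPM

153329 RPM


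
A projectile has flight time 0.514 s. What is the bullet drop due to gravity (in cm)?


drop = 0.5*g*t^2 = 0.5*9.81*0.514^2 = 1.29588 m ≈ 129.6 cm

129.6 cm


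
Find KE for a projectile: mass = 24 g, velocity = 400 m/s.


E = 0.5*m*v^2 = 0.5*0.024*400^2 = 1920 J

1920 J


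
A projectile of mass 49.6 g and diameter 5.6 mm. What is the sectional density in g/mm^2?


SD = m/d^2 = 49.6/5.6^2 = 1.582 g/mm^2

1.582 g/mm^2


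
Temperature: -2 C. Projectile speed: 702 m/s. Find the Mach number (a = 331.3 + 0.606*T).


a = 331.3 + 0.606*(-2) = 330.088 m/s
M = v/a = 702/330.088 = 2.127

2.127


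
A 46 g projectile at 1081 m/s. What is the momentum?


p = m*v = 0.046*1081 = 49.73 kg·m/s

49.73 kg·m/s


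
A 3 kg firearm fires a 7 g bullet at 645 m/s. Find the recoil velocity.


v_recoil = m_p * v_p / m_gun = 0.007 * 645 / 3 = 1.505 m/s

1.505 m/s


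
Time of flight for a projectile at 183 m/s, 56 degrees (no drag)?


T = 2*v0*sin(theta)/g = 2*183*sin(56°)/9.81 = 30.93 s

30.93 s


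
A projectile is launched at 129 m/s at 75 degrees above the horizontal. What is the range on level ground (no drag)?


R = v0^2 * sin(2*theta) / g = 129^2 * sin(2*75°) / 9.81 = 848.2 m

848.2 m


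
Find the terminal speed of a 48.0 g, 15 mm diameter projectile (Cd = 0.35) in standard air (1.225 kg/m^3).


A = pi*(d/2)^2 = pi*(15/2000)^2 = 1.76715e-04 m^2
vt = sqrt(2mg/(Cd*rho*A)) = sqrt(2*0.048*9.81/(0.35 * 1.225 * 1.76715e-04)) = 111.5 m/s

111.5 m/s


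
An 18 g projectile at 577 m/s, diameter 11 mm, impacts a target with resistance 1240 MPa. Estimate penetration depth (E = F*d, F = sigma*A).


A = pi*(d/2)^2 = pi*(11/2)^2 = 95.0332 mm^2
E = 0.5*m*v^2 = 0.5*0.018*577^2 = 2996.36 J
depth = E/(sigma*A) = 2996.36 J / (1240 MPa * 95.0332 mm^2) = 2996.36/(1240 * 95.0332) m = 0.0254271 m ≈ 25.43 mm

25.43 mm


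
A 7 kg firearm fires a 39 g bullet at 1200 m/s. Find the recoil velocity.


v_recoil = m_p * v_p / m_gun = 0.039 * 1200 / 7 = 6.686 m/s

6.686 m/s


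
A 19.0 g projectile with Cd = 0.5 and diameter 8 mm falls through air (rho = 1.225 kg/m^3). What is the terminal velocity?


A = pi*(d/2)^2 = pi*(8/2000)^2 = 5.02655e-05 m^2
vt = sqrt(2mg/(Cd*rho*A)) = sqrt(2*0.019*9.81/(0.5 * 1.225 * 5.02655e-05)) = 110 m/s

110 m/s


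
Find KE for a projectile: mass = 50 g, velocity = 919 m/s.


E = 0.5*m*v^2 = 0.5*0.05*919^2 = 21114 J

21114 J


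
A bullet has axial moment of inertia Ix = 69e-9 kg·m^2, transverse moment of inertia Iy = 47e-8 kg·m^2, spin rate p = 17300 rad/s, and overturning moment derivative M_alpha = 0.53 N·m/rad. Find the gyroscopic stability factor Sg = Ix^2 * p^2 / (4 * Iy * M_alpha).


Sg = Ix^2 * p^2 / (4 * Iy * M_alpha) = (69e-9)^2 * 17300^2 / (4 * 47e-8 * 0.53) = 1.43

1.43


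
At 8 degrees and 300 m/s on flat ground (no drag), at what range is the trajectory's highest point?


R = v0^2*sin(2*theta)/g = 300^2*sin(2*8°)/9.81 = 2528.78 m
apex_dist = R/2 = 2528.78/2 = 1264 m

1264 m


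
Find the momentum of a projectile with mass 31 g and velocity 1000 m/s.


p = m*v = 0.031*1000 = 31 kg·m/s

31 kg·m/s


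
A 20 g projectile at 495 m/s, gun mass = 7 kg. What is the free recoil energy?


v_r = m_p*v_p/m_gun = 0.02*495/7 = 1.41429 m/s, E_r = 0.5*m_gun*v_r^2 = 0.5*7*1.41429^2 = 7.001 J

7.001 J


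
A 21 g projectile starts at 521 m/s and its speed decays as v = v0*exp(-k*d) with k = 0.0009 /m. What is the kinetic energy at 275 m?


v = v0*exp(-k*d) = 521*exp(-0.0009*275) = 406.771 m/s
E = 0.5*m*v^2 = 0.5*0.021*406.771^2 = 1737 J

1737 J


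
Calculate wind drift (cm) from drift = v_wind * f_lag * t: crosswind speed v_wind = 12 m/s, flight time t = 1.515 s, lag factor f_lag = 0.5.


drift = v_wind * lag * t = 12 * 0.5 * 1.515 = 9.09 m ≈ 909 cm

909 cm


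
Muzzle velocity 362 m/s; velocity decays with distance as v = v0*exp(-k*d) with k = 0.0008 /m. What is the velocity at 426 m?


v = v0*exp(-k*d) = 362*exp(-0.0008*426) = 257.5 m/s

257.5 m/s


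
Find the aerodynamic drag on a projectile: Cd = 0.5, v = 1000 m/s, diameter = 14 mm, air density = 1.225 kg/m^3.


A = pi*(d/2)^2 = pi*(14/2000)^2 = 1.53938e-04 m^2
Fd = 0.5*Cd*rho*A*v^2 = 0.5*0.5*1.225*1.53938e-04*1000^2 = 47.14 N

47.14 N


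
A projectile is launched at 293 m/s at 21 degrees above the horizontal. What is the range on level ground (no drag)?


R = v0^2 * sin(2*theta) / g = 293^2 * sin(2*21°) / 9.81 = 5856 m

5856 m


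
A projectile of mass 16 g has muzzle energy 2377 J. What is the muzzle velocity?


v = sqrt(2*E/m) = sqrt(2*2377/0.016) = 545.1 m/s

545.1 m/s


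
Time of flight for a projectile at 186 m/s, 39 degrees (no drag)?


T = 2*v0*sin(theta)/g = 2*186*sin(39°)/9.81 = 23.86 s

23.86 s


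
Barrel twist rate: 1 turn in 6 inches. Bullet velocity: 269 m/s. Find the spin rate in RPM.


twist_m = 6*0.0254 = 0.1524 m
spin = v/twist = 269/0.1524 = 1765.092 rev/s
RPM = spin*60 = 1765.092*60 ≈ 105906 RPM

105906 RPM


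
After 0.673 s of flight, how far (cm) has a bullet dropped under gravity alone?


drop = 0.5*g*t^2 = 0.5*9.81*0.673^2 = 2.22162 m ≈ 222.2 cm

222.2 cm


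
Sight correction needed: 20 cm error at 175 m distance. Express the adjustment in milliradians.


1 mrad subtends 1 cm per 10 m of range, so adj = error_cm / (dist_m / 10) = 20 / (175/10) = 1.143 mrad

1.143 mrad


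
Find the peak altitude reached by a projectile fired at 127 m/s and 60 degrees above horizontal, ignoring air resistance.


H = (v0*sin(theta))^2 / (2g) = (127*sin(60°))^2 / (2*9.81) = 616.6 m

616.6 m


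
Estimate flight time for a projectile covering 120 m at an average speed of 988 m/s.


t = d/v = 120/988 = 0.1215 s

0.1215 s


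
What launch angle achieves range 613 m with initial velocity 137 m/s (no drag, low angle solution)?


sin(2*theta) = R*g/v0^2 = 613*9.81/137^2 = 0.320397, theta = arcsin(0.320397)/2 = 9.343°

9.343 degrees


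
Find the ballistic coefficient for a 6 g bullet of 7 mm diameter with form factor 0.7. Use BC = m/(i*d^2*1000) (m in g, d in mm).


BC = m/(i*d^2*1000) = 6/(0.7 * 7^2 * 1000) = 0.0001749

0.0001749


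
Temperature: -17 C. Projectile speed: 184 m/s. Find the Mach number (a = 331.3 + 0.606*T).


a = 331.3 + 0.606*(-17) = 320.998 m/s
M = v/a = 184/320.998 = 0.5732

0.5732


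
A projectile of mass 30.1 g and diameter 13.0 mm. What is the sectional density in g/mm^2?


SD = m/d^2 = 30.1/13.0^2 = 0.1781 g/mm^2

0.1781 g/mm^2


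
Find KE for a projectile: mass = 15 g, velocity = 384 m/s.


E = 0.5*m*v^2 = 0.5*0.015*384^2 = 1106 J

1106 J


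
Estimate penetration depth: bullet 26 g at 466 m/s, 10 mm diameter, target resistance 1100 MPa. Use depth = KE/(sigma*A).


A = pi*(d/2)^2 = pi*(10/2)^2 = 78.5398 mm^2
E = 0.5*m*v^2 = 0.5*0.026*466^2 = 2823.03 J
depth = E/(sigma*A) = 2823.03 J / (1100 MPa * 78.5398 mm^2) = 2823.03/(1100 * 78.5398) m = 0.0326763 m ≈ 32.68 mm

32.68 mm


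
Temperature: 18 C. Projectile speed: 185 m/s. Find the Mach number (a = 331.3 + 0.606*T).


a = 331.3 + 0.606*(18) = 342.208 m/s
M = v/a = 185/342.208 = 0.5406

0.5406


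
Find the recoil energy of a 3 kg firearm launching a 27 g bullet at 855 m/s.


v_r = m_p*v_p/m_gun = 0.027*855/3 = 7.695 m/s, E_r = 0.5*m_gun*v_r^2 = 0.5*3*7.695^2 = 88.82 J

88.82 J


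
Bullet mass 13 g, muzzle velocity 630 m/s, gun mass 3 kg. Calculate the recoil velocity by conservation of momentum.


v_recoil = m_p * v_p / m_gun = 0.013 * 630 / 3 = 2.73 m/s

2.73 m/s


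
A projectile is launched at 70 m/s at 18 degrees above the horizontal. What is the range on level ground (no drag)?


R = v0^2 * sin(2*theta) / g = 70^2 * sin(2*18°) / 9.81 = 293.6 m

293.6 m


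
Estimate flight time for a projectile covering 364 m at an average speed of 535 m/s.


t = d/v = 364/535 = 0.6804 s

0.6804 s


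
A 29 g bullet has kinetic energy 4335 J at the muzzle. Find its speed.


v = sqrt(2*E/m) = sqrt(2*4335/0.029) = 546.8 m/s

546.8 m/s


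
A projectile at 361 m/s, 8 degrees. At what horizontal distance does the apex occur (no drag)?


R = v0^2*sin(2*theta)/g = 361^2*sin(2*8°)/9.81 = 3661.71 m
apex_dist = R/2 = 3661.71/2 = 1831 m

1831 m


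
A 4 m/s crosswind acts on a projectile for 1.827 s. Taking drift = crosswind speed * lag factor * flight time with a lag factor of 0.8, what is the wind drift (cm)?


drift = v_wind * lag * t = 4 * 0.8 * 1.827 = 5.8464 m ≈ 584.6 cm

584.6 cm


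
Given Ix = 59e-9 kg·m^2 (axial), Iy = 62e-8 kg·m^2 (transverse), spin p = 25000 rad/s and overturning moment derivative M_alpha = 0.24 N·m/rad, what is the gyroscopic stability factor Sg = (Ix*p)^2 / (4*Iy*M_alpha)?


Sg = Ix^2 * p^2 / (4 * Iy * M_alpha) = (59e-9)^2 * 25000^2 / (4 * 62e-8 * 0.24) = 3.655

3.655


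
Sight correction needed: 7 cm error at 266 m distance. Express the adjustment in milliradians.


1 mrad subtends 1 cm per 10 m of range, so adj = error_cm / (dist_m / 10) = 7 / (266/10) = 0.2632 mrad

0.2632 mrad


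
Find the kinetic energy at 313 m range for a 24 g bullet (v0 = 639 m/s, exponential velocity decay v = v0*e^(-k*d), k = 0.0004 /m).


v = v0*exp(-k*d) = 639*exp(-0.0004*313) = 563.803 m/s
E = 0.5*m*v^2 = 0.5*0.024*563.803^2 = 3814 J

3814 J


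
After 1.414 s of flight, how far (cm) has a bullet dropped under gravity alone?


drop = 0.5*g*t^2 = 0.5*9.81*1.414^2 = 9.80704 m ≈ 980.7 cm

980.7 cm


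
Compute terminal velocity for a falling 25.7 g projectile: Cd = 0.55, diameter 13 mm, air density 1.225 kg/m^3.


A = pi*(d/2)^2 = pi*(13/2000)^2 = 1.32732e-04 m^2
vt = sqrt(2mg/(Cd*rho*A)) = sqrt(2*0.0257*9.81/(0.55 * 1.225 * 1.32732e-04)) = 75.09 m/s

75.09 m/s


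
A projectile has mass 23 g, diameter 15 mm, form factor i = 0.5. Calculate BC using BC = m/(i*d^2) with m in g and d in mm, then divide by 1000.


BC = m/(i*d^2*1000) = 23/(0.5 * 15^2 * 1000) = 0.0002044

0.0002044


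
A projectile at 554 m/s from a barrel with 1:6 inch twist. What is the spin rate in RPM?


twist_m = 6*0.0254 = 0.1524 m
spin = v/twist = 554/0.1524 = 3635.171 rev/s
RPM = spin*60 = 3635.171*60 ≈ 218110 RPM

218110 RPM


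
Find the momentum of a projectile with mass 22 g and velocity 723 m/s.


p = m*v = 0.022*723 = 15.91 kg·m/s

15.91 kg·m/s


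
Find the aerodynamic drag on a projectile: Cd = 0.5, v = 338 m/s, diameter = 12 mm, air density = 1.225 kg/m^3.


A = pi*(d/2)^2 = pi*(12/2000)^2 = 1.13097e-04 m^2
Fd = 0.5*Cd*rho*A*v^2 = 0.5*0.5*1.225*1.13097e-04*338^2 = 3.957 N

3.957 N


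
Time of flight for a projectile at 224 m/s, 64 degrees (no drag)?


T = 2*v0*sin(theta)/g = 2*224*sin(64°)/9.81 = 41.05 s

41.05 s


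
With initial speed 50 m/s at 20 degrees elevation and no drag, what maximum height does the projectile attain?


H = (v0*sin(theta))^2 / (2g) = (50*sin(20°))^2 / (2*9.81) = 14.91 m

14.91 m


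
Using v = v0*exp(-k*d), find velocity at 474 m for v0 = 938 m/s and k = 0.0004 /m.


v = v0*exp(-k*d) = 938*exp(-0.0004*474) = 776 m/s

776 m/s


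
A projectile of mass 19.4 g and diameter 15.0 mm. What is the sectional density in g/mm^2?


SD = m/d^2 = 19.4/15.0^2 = 0.08622 g/mm^2

0.08622 g/mm^2


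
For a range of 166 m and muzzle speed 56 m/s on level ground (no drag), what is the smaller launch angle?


sin(2*theta) = R*g/v0^2 = 166*9.81/56^2 = 0.519279, theta = arcsin(0.519279)/2 = 15.64°

15.64 degrees


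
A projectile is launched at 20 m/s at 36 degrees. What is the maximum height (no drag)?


H = (v0*sin(theta))^2 / (2g) = (20*sin(36°))^2 / (2*9.81) = 7.044 m

7.044 m


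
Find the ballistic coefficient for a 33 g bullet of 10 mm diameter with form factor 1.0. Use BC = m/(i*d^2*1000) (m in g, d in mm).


BC = m/(i*d^2*1000) = 33/(1.0 * 10^2 * 1000) = 0.00033

0.00033


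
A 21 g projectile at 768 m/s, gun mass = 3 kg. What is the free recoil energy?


v_r = m_p*v_p/m_gun = 0.021*768/3 = 5.376 m/s, E_r = 0.5*m_gun*v_r^2 = 0.5*3*5.376^2 = 43.35 J

43.35 J


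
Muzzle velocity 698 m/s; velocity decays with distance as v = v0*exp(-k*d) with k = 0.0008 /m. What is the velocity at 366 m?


v = v0*exp(-k*d) = 698*exp(-0.0008*366) = 520.8 m/s

520.8 m/s


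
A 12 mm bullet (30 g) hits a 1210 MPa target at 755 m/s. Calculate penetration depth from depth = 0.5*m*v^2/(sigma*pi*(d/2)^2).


A = pi*(d/2)^2 = pi*(12/2)^2 = 113.097 mm^2
E = 0.5*m*v^2 = 0.5*0.03*755^2 = 8550.38 J
depth = E/(sigma*A) = 8550.38 J / (1210 MPa * 113.097 mm^2) = 8550.38/(1210 * 113.097) m = 0.0624809 m ≈ 62.48 mm

62.48 mm


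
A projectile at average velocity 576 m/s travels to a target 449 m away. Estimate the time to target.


t = d/v = 449/576 = 0.7795 s

0.7795 s


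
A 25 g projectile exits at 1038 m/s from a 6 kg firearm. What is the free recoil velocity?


v_recoil = m_p * v_p / m_gun = 0.025 * 1038 / 6 = 4.325 m/s

4.325 m/s


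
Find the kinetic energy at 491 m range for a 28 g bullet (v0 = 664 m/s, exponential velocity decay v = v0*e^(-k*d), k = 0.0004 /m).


v = v0*exp(-k*d) = 664*exp(-0.0004*491) = 545.598 m/s
E = 0.5*m*v^2 = 0.5*0.028*545.598^2 = 4167 J

4167 J


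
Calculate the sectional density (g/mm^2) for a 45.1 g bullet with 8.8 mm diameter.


SD = m/d^2 = 45.1/8.8^2 = 0.5824 g/mm^2

0.5824 g/mm^2


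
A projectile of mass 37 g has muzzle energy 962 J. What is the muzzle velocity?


v = sqrt(2*E/m) = sqrt(2*962/0.037) = 228 m/s

228 m/s


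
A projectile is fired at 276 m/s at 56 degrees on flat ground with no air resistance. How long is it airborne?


T = 2*v0*sin(theta)/g = 2*276*sin(56°)/9.81 = 46.65 s

46.65 s


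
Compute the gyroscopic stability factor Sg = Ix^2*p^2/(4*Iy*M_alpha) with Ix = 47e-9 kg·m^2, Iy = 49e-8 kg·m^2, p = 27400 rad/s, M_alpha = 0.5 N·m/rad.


Sg = Ix^2 * p^2 / (4 * Iy * M_alpha) = (47e-9)^2 * 27400^2 / (4 * 49e-8 * 0.5) = 1.692

1.692


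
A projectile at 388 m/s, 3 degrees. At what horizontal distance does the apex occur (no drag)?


R = v0^2*sin(2*theta)/g = 388^2*sin(2*3°)/9.81 = 1604.09 m
apex_dist = R/2 = 1604.09/2 = 802 m

802 m


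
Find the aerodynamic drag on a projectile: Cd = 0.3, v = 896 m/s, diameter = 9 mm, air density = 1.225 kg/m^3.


A = pi*(d/2)^2 = pi*(9/2000)^2 = 6.36173e-05 m^2
Fd = 0.5*Cd*rho*A*v^2 = 0.5*0.3*1.225*6.36173e-05*896^2 = 9.385 N

9.385 N


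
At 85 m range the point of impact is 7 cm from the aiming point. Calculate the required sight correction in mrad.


1 mrad subtends 1 cm per 10 m of range, so adj = error_cm / (dist_m / 10) = 7 / (85/10) = 0.8235 mrad

0.8235 mrad


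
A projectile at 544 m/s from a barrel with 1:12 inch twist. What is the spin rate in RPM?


twist_m = 12*0.0254 = 0.3048 m
spin = v/twist = 544/0.3048 = 1784.777 rev/s
RPM = spin*60 = 1784.777*60 ≈ 107087 RPM

107087 RPM


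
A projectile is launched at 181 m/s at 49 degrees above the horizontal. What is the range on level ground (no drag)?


R = v0^2 * sin(2*theta) / g = 181^2 * sin(2*49°) / 9.81 = 3307 m

3307 m


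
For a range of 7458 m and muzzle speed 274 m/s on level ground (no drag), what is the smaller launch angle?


sin(2*theta) = R*g/v0^2 = 7458*9.81/274^2 = 0.974519, theta = arcsin(0.974519)/2 = 38.52°

38.52 degrees


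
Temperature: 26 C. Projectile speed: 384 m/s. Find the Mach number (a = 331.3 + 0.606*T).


a = 331.3 + 0.606*(26) = 347.056 m/s
M = v/a = 384/347.056 = 1.106

1.106


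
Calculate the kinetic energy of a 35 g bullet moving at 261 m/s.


E = 0.5*m*v^2 = 0.5*0.035*261^2 = 1192 J

1192 J


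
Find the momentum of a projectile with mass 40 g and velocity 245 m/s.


p = m*v = 0.04*245 = 9.8 kg·m/s

9.8 kg·m/s


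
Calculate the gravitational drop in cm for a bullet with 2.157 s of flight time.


drop = 0.5*g*t^2 = 0.5*9.81*2.157^2 = 22.8212 m ≈ 2282 cm

2282 cm


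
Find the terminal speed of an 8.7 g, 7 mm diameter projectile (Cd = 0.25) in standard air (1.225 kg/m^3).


A = pi*(d/2)^2 = pi*(7/2000)^2 = 3.84845e-05 m^2
vt = sqrt(2mg/(Cd*rho*A)) = sqrt(2*0.0087*9.81/(0.25 * 1.225 * 3.84845e-05)) = 120.3 m/s

120.3 m/s


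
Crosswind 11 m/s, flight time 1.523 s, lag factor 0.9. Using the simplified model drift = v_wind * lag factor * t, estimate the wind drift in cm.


drift = v_wind * lag * t = 11 * 0.9 * 1.523 = 15.0777 m ≈ 1508 cm

1508 cm


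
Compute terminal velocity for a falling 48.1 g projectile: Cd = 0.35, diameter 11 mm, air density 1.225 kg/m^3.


A = pi*(d/2)^2 = pi*(11/2000)^2 = 9.50332e-05 m^2
vt = sqrt(2mg/(Cd*rho*A)) = sqrt(2*0.0481*9.81/(0.35 * 1.225 * 9.50332e-05)) = 152.2 m/s

152.2 m/s


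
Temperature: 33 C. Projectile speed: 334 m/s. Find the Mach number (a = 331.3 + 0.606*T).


a = 331.3 + 0.606*(33) = 351.298 m/s
M = v/a = 334/351.298 = 0.9508

0.9508


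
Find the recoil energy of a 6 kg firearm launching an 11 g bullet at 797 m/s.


v_r = m_p*v_p/m_gun = 0.011*797/6 = 1.46117 m/s, E_r = 0.5*m_gun*v_r^2 = 0.5*6*1.46117^2 = 6.405 J

6.405 J


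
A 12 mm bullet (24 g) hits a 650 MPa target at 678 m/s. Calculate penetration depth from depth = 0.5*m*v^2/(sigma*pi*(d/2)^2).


A = pi*(d/2)^2 = pi*(12/2)^2 = 113.097 mm^2
E = 0.5*m*v^2 = 0.5*0.024*678^2 = 5516.21 J
depth = E/(sigma*A) = 5516.21 J / (650 MPa * 113.097 mm^2) = 5516.21/(650 * 113.097) m = 0.0750369 m ≈ 75.04 mm

75.04 mm


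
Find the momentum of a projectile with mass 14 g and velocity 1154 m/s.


p = m*v = 0.014*1154 = 16.16 kg·m/s

16.16 kg·m/s


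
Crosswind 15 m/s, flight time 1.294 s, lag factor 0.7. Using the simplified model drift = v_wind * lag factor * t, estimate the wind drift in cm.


drift = v_wind * lag * t = 15 * 0.7 * 1.294 = 13.587 m ≈ 1359 cm

1359 cm


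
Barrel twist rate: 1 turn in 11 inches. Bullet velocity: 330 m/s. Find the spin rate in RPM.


twist_m = 11*0.0254 = 0.2794 m
spin = v/twist = 330/0.2794 = 1181.102 rev/s
RPM = spin*60 = 1181.102*60 ≈ 70866 RPM

70866 RPM


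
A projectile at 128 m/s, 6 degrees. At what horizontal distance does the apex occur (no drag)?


R = v0^2*sin(2*theta)/g = 128^2*sin(2*6°)/9.81 = 347.24 m
apex_dist = R/2 = 347.24/2 = 173.6 m

173.6 m


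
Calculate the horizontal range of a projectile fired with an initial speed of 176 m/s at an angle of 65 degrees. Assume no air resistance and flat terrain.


R = v0^2 * sin(2*theta) / g = 176^2 * sin(2*65°) / 9.81 = 2419 m

2419 m


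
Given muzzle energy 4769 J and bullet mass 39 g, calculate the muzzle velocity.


v = sqrt(2*E/m) = sqrt(2*4769/0.039) = 494.5 m/s

494.5 m/s


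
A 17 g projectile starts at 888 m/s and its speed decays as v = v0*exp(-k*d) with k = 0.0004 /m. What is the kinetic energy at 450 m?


v = v0*exp(-k*d) = 888*exp(-0.0004*450) = 741.72 m/s
E = 0.5*m*v^2 = 0.5*0.017*741.72^2 = 4676 J

4676 J


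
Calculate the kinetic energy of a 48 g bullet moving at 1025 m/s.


E = 0.5*m*v^2 = 0.5*0.048*1025^2 = 25215 J

25215 J


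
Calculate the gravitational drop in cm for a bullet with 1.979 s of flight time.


drop = 0.5*g*t^2 = 0.5*9.81*1.979^2 = 19.2101 m ≈ 1921 cm

1921 cm


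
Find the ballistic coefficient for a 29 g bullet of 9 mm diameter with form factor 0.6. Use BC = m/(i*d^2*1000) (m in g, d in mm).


BC = m/(i*d^2*1000) = 29/(0.6 * 9^2 * 1000) = 0.0005967

0.0005967


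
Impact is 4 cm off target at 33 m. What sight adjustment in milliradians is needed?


1 mrad subtends 1 cm per 10 m of range, so adj = error_cm / (dist_m / 10) = 4 / (33/10) = 1.212 mrad

1.212 mrad


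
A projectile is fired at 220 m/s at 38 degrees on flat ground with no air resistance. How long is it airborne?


T = 2*v0*sin(theta)/g = 2*220*sin(38°)/9.81 = 27.61 s

27.61 s
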